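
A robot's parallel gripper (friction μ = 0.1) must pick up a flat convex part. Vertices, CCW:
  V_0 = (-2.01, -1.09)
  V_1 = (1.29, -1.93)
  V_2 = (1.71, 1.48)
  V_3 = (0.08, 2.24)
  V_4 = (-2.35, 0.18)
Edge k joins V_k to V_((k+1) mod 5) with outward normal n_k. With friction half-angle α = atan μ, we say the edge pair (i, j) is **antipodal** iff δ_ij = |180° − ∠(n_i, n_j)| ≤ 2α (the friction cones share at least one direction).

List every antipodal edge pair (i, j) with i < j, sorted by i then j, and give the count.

α = atan 0.1 = 5.71°;  2α = 11.42°
n_0 = (-0.2467, -0.9691)
n_1 = (+0.9925, -0.1222)
n_2 = (+0.4226, +0.9063)
n_3 = (-0.6466, +0.7628)
n_4 = (-0.9660, -0.2586)
  (0,1): δ = 82.74°  ·
  (0,2): δ = 10.72°  ✓
  (0,3): δ = 54.57°  ·
  (0,4): δ = 119.27°  ·
  (1,2): δ = 107.98°  ·
  (1,3): δ = 42.69°  ·
  (1,4): δ = 22.01°  ·
  (2,3): δ = 114.71°  ·
  (2,4): δ = 50.01°  ·
  (3,4): δ = 115.30°  ·
antipodal pairs: 1

count = 1; pairs: (0,2)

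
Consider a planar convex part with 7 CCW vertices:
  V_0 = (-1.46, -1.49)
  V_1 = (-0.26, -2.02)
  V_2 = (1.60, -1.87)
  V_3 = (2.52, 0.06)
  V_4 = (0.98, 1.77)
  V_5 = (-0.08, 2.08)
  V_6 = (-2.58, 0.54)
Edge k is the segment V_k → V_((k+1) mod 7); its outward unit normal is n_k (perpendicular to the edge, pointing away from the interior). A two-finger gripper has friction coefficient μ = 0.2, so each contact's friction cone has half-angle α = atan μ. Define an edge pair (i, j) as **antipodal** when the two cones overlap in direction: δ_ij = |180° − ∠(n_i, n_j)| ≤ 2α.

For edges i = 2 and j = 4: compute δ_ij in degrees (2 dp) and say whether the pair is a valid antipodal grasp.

δ = 80.82°, invalid

α = atan 0.2 = 11.31°;  2α = 22.62°
edge 2: e_2 = (+0.92, +1.93);  n_2 = (+0.9027, -0.4303)
edge 4: e_4 = (-1.06, +0.31);  n_4 = (+0.2807, +0.9598)
∠(n_2, n_4) = 99.18°
δ = |180° − 99.18°| = 80.82°
80.82° > 2α = 22.62°  →  invalid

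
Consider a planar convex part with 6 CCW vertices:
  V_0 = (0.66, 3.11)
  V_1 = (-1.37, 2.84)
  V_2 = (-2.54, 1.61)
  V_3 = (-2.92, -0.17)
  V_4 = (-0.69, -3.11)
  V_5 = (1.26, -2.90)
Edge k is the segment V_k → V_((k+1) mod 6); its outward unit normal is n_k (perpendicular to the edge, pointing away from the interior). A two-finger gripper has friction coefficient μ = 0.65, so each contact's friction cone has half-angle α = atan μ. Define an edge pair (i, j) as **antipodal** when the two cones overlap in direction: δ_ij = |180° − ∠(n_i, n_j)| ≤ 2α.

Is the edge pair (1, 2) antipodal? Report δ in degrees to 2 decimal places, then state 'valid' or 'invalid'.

δ = 148.48°, invalid

α = atan 0.65 = 33.02°;  2α = 66.05°
edge 1: e_1 = (-1.17, -1.23);  n_1 = (-0.7246, +0.6892)
edge 2: e_2 = (-0.38, -1.78);  n_2 = (-0.9780, +0.2088)
∠(n_1, n_2) = 31.52°
δ = |180° − 31.52°| = 148.48°
148.48° > 2α = 66.05°  →  invalid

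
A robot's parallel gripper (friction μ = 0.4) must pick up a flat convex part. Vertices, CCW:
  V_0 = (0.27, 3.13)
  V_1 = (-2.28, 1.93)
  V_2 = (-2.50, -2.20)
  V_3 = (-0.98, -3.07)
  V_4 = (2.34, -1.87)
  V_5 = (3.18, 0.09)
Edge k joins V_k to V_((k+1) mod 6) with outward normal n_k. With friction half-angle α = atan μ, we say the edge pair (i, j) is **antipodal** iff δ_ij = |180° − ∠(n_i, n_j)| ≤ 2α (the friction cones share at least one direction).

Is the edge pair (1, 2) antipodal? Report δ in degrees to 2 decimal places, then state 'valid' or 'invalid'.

α = atan 0.4 = 21.80°;  2α = 43.60°
edge 1: e_1 = (-0.22, -4.13);  n_1 = (-0.9986, +0.0532)
edge 2: e_2 = (+1.52, -0.87);  n_2 = (-0.4968, -0.8679)
∠(n_1, n_2) = 63.26°
δ = |180° − 63.26°| = 116.74°
116.74° > 2α = 43.60°  →  invalid

δ = 116.74°, invalid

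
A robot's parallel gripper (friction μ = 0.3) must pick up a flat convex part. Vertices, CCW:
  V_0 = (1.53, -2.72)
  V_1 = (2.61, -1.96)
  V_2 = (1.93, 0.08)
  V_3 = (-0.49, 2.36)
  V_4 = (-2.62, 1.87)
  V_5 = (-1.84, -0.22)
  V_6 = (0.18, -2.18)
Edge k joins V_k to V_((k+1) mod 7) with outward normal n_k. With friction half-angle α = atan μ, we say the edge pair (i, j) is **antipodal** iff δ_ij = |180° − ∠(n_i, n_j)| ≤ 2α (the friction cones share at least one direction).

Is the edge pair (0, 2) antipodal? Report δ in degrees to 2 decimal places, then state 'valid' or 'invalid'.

α = atan 0.3 = 16.70°;  2α = 33.40°
edge 0: e_0 = (+1.08, +0.76);  n_0 = (+0.5755, -0.8178)
edge 2: e_2 = (-2.42, +2.28);  n_2 = (+0.6857, +0.7278)
∠(n_0, n_2) = 101.57°
δ = |180° − 101.57°| = 78.43°
78.43° > 2α = 33.40°  →  invalid

δ = 78.43°, invalid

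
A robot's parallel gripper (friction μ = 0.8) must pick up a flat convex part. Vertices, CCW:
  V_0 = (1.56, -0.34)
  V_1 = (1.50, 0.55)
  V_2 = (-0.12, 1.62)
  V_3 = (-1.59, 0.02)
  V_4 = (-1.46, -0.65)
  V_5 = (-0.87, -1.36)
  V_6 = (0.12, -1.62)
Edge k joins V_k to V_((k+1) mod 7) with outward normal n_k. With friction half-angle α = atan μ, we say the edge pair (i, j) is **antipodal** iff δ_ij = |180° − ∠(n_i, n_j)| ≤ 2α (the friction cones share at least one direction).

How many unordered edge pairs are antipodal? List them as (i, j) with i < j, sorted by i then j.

count = 11; pairs: (0,2), (0,3), (0,4), (0,5), (1,3), (1,4), (1,5), (1,6), (2,5), (2,6), (3,6)

α = atan 0.8 = 38.66°;  2α = 77.32°
n_0 = (+0.9977, +0.0673)
n_1 = (+0.5511, +0.8344)
n_2 = (-0.7364, +0.6766)
n_3 = (-0.9817, -0.1905)
n_4 = (-0.7691, -0.6391)
n_5 = (-0.2540, -0.9672)
n_6 = (+0.6644, -0.7474)
  (0,1): δ = 127.30°  ·
  (0,2): δ = 46.43°  ✓
  (0,3): δ = 7.12°  ✓
  (0,4): δ = 35.87°  ✓
  (0,5): δ = 71.43°  ✓
  (0,6): δ = 127.78°  ·
  (1,2): δ = 99.13°  ·
  (1,3): δ = 45.57°  ✓
  (1,4): δ = 16.83°  ✓
  (1,5): δ = 18.73°  ✓
  (1,6): δ = 75.08°  ✓
  (2,3): δ = 126.44°  ·
  (2,4): δ = 97.70°  ·
  (2,5): δ = 62.14°  ✓
  (2,6): δ = 5.79°  ✓
  (3,4): δ = 151.25°  ·
  (3,5): δ = 115.70°  ·
  (3,6): δ = 59.35°  ✓
  (4,5): δ = 144.44°  ·
  (4,6): δ = 88.09°  ·
  (5,6): δ = 123.65°  ·
antipodal pairs: 11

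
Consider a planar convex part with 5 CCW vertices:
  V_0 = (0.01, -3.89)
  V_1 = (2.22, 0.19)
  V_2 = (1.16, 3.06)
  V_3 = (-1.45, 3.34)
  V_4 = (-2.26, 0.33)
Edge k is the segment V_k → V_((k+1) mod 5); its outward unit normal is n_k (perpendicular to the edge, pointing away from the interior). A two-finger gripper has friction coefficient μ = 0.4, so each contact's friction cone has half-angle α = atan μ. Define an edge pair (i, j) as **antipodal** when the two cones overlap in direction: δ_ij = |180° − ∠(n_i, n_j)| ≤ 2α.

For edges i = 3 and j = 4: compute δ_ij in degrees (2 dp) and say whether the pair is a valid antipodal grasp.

α = atan 0.4 = 21.80°;  2α = 43.60°
edge 3: e_3 = (-0.81, -3.01);  n_3 = (-0.9656, +0.2599)
edge 4: e_4 = (+2.27, -4.22);  n_4 = (-0.8807, -0.4737)
∠(n_3, n_4) = 43.34°
δ = |180° − 43.34°| = 136.66°
136.66° > 2α = 43.60°  →  invalid

δ = 136.66°, invalid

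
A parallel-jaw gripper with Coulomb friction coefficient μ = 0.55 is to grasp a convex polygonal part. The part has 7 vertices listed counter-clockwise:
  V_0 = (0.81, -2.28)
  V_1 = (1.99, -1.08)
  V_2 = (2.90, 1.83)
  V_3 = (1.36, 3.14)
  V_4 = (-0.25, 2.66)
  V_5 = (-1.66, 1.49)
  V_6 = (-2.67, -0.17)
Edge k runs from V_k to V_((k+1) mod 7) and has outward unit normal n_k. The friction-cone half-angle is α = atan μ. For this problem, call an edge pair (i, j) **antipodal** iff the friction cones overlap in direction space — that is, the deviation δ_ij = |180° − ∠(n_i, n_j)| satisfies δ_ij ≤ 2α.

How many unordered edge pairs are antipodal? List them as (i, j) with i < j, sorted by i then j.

α = atan 0.55 = 28.81°;  2α = 57.62°
n_0 = (+0.7130, -0.7011)
n_1 = (+0.9544, -0.2985)
n_2 = (+0.6479, +0.7617)
n_3 = (-0.2857, +0.9583)
n_4 = (-0.6386, +0.7696)
n_5 = (-0.8543, +0.5198)
n_6 = (-0.5185, -0.8551)
  (0,1): δ = 152.85°  ·
  (0,2): δ = 85.87°  ·
  (0,3): δ = 28.88°  ✓
  (0,4): δ = 5.80°  ✓
  (0,5): δ = 13.20°  ✓
  (0,6): δ = 103.29°  ·
  (1,2): δ = 113.02°  ·
  (1,3): δ = 56.03°  ✓
  (1,4): δ = 32.95°  ✓
  (1,5): δ = 13.95°  ✓
  (1,6): δ = 76.14°  ·
  (2,3): δ = 123.01°  ·
  (2,4): δ = 99.93°  ·
  (2,5): δ = 80.93°  ·
  (2,6): δ = 9.16°  ✓
  (3,4): δ = 156.92°  ·
  (3,5): δ = 137.92°  ·
  (3,6): δ = 47.83°  ✓
  (4,5): δ = 161.00°  ·
  (4,6): δ = 70.91°  ·
  (5,6): δ = 89.91°  ·
antipodal pairs: 8

count = 8; pairs: (0,3), (0,4), (0,5), (1,3), (1,4), (1,5), (2,6), (3,6)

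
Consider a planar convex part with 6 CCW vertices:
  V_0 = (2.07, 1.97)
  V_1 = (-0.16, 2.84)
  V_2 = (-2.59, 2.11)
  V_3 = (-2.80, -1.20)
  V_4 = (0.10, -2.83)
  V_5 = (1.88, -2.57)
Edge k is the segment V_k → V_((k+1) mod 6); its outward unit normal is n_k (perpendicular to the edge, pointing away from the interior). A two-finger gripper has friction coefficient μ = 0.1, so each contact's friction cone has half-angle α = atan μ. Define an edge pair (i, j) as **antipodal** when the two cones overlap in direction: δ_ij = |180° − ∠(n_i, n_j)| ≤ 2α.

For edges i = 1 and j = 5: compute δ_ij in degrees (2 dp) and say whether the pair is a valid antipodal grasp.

δ = 70.88°, invalid

α = atan 0.1 = 5.71°;  2α = 11.42°
edge 1: e_1 = (-2.43, -0.73);  n_1 = (-0.2877, +0.9577)
edge 5: e_5 = (+0.19, +4.54);  n_5 = (+0.9991, -0.0418)
∠(n_1, n_5) = 109.12°
δ = |180° − 109.12°| = 70.88°
70.88° > 2α = 11.42°  →  invalid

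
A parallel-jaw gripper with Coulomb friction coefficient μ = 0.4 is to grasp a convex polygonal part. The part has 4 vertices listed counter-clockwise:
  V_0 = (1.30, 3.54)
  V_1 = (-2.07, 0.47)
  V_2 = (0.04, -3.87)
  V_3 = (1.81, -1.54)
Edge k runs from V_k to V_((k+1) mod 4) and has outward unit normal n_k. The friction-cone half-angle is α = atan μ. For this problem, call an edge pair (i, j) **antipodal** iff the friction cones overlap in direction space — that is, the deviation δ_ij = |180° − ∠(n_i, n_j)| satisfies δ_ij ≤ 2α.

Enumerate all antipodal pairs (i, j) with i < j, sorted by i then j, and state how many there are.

α = atan 0.4 = 21.80°;  2α = 43.60°
n_0 = (-0.6734, +0.7392)
n_1 = (-0.8993, -0.4372)
n_2 = (+0.7963, -0.6049)
n_3 = (+0.9950, +0.0999)
  (0,1): δ = 106.41°  ·
  (0,2): δ = 10.44°  ✓
  (0,3): δ = 53.40°  ·
  (1,2): δ = 63.15°  ·
  (1,3): δ = 20.19°  ✓
  (2,3): δ = 137.04°  ·
antipodal pairs: 2

count = 2; pairs: (0,2), (1,3)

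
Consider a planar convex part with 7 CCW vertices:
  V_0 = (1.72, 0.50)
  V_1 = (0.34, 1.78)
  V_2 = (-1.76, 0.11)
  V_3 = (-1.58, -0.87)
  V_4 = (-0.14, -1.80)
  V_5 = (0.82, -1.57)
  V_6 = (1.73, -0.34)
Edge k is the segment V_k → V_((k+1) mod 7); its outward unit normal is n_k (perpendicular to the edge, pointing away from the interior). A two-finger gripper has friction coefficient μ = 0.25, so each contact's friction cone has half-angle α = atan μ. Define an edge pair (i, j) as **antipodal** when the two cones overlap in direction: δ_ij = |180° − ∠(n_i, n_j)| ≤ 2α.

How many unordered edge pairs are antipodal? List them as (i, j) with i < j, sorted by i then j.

count = 4; pairs: (0,3), (1,4), (1,5), (2,6)

α = atan 0.25 = 14.04°;  2α = 28.07°
n_0 = (+0.6800, +0.7332)
n_1 = (-0.6224, +0.7827)
n_2 = (-0.9835, -0.1807)
n_3 = (-0.5425, -0.8400)
n_4 = (+0.2330, -0.9725)
n_5 = (+0.8039, -0.5948)
n_6 = (+0.9999, +0.0119)
  (0,1): δ = 98.66°  ·
  (0,2): δ = 36.75°  ·
  (0,3): δ = 9.99°  ✓
  (0,4): δ = 56.32°  ·
  (0,5): δ = 96.35°  ·
  (0,6): δ = 133.53°  ·
  (1,2): δ = 118.09°  ·
  (1,3): δ = 71.35°  ·
  (1,4): δ = 25.02°  ✓
  (1,5): δ = 15.01°  ✓
  (1,6): δ = 52.19°  ·
  (2,3): δ = 133.26°  ·
  (2,4): δ = 86.93°  ·
  (2,5): δ = 46.90°  ·
  (2,6): δ = 9.73°  ✓
  (3,4): δ = 133.67°  ·
  (3,5): δ = 93.64°  ·
  (3,6): δ = 56.46°  ·
  (4,5): δ = 139.97°  ·
  (4,6): δ = 102.79°  ·
  (5,6): δ = 142.82°  ·
antipodal pairs: 4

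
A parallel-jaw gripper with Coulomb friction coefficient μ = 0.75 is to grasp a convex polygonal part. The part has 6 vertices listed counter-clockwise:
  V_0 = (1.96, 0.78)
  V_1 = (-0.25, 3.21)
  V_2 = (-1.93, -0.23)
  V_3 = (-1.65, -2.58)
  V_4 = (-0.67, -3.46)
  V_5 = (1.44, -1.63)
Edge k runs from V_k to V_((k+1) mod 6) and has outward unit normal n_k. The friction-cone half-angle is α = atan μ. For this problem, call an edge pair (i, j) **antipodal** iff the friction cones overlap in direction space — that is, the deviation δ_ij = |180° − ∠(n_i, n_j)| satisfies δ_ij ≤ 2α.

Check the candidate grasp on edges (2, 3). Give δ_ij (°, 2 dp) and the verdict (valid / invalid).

δ = 138.72°, invalid

α = atan 0.75 = 36.87°;  2α = 73.74°
edge 2: e_2 = (+0.28, -2.35);  n_2 = (-0.9930, -0.1183)
edge 3: e_3 = (+0.98, -0.88);  n_3 = (-0.6681, -0.7440)
∠(n_2, n_3) = 41.28°
δ = |180° − 41.28°| = 138.72°
138.72° > 2α = 73.74°  →  invalid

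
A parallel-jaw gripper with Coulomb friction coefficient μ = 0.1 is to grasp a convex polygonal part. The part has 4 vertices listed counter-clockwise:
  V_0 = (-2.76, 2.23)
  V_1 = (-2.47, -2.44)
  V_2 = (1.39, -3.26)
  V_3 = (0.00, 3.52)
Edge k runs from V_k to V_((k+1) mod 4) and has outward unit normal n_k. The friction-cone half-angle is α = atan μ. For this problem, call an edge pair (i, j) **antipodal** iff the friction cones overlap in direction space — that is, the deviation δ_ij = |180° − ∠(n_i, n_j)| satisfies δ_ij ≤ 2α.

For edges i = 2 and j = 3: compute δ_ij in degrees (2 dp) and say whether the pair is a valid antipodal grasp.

α = atan 0.1 = 5.71°;  2α = 11.42°
edge 2: e_2 = (-1.39, +6.78);  n_2 = (+0.9796, +0.2008)
edge 3: e_3 = (-2.76, -1.29);  n_3 = (-0.4234, +0.9059)
∠(n_2, n_3) = 103.47°
δ = |180° − 103.47°| = 76.53°
76.53° > 2α = 11.42°  →  invalid

δ = 76.53°, invalid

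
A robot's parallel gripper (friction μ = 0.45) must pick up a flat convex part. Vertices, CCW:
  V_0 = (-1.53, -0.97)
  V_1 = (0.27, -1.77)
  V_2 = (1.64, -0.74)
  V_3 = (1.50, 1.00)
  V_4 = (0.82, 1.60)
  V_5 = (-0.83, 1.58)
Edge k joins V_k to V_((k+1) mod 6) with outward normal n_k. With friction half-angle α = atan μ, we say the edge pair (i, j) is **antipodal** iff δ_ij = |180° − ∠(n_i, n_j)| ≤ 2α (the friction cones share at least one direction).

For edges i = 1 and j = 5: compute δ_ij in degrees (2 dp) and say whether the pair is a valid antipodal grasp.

α = atan 0.45 = 24.23°;  2α = 48.46°
edge 1: e_1 = (+1.37, +1.03);  n_1 = (+0.6009, -0.7993)
edge 5: e_5 = (-0.70, -2.55);  n_5 = (-0.9643, +0.2647)
∠(n_1, n_5) = 142.29°
δ = |180° − 142.29°| = 37.71°
37.71° ≤ 2α = 48.46°  →  valid

δ = 37.71°, valid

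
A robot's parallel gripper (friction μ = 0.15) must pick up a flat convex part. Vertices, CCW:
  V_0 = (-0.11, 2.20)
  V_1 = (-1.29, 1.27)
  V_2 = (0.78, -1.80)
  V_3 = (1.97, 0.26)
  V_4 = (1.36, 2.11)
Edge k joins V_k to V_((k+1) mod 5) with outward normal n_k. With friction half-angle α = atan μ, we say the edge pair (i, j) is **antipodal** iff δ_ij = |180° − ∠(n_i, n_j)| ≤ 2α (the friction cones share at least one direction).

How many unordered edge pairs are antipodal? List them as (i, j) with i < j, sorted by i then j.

count = 1; pairs: (1,3)

α = atan 0.15 = 8.53°;  2α = 17.06°
n_0 = (-0.6190, +0.7854)
n_1 = (-0.8291, -0.5591)
n_2 = (+0.8659, -0.5002)
n_3 = (+0.9497, +0.3131)
n_4 = (+0.0611, +0.9981)
  (0,1): δ = 94.25°  ·
  (0,2): δ = 21.74°  ·
  (0,3): δ = 70.01°  ·
  (0,4): δ = 138.25°  ·
  (1,2): δ = 64.00°  ·
  (1,3): δ = 15.74°  ✓
  (1,4): δ = 52.51°  ·
  (2,3): δ = 131.74°  ·
  (2,4): δ = 63.49°  ·
  (3,4): δ = 111.75°  ·
antipodal pairs: 1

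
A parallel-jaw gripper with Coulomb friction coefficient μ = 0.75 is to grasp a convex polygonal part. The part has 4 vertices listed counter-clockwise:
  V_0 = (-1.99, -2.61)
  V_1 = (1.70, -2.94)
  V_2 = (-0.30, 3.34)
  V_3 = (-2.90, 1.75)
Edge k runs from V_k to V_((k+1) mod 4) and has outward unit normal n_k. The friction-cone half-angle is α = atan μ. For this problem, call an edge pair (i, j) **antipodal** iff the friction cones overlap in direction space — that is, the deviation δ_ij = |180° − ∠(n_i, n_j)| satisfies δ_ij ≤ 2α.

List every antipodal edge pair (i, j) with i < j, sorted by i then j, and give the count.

count = 3; pairs: (0,1), (0,2), (1,3)

α = atan 0.75 = 36.87°;  2α = 73.74°
n_0 = (-0.0891, -0.9960)
n_1 = (+0.9528, +0.3035)
n_2 = (-0.5217, +0.8531)
n_3 = (-0.9789, -0.2043)
  (0,1): δ = 67.22°  ✓
  (0,2): δ = 36.56°  ✓
  (0,3): δ = 106.90°  ·
  (1,2): δ = 76.22°  ·
  (1,3): δ = 5.88°  ✓
  (2,3): δ = 109.66°  ·
antipodal pairs: 3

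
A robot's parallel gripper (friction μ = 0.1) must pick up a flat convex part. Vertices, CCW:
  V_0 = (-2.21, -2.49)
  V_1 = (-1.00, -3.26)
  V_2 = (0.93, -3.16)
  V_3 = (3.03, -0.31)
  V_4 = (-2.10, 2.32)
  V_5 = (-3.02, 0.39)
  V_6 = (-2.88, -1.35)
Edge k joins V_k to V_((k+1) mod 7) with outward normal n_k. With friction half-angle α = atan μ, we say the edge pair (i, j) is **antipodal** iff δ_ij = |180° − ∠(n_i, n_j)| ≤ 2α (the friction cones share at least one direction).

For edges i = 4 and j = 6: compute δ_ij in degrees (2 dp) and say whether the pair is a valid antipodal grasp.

α = atan 0.1 = 5.71°;  2α = 11.42°
edge 4: e_4 = (-0.92, -1.93);  n_4 = (-0.9027, +0.4303)
edge 6: e_6 = (+0.67, -1.14);  n_6 = (-0.8621, -0.5067)
∠(n_4, n_6) = 55.93°
δ = |180° − 55.93°| = 124.07°
124.07° > 2α = 11.42°  →  invalid

δ = 124.07°, invalid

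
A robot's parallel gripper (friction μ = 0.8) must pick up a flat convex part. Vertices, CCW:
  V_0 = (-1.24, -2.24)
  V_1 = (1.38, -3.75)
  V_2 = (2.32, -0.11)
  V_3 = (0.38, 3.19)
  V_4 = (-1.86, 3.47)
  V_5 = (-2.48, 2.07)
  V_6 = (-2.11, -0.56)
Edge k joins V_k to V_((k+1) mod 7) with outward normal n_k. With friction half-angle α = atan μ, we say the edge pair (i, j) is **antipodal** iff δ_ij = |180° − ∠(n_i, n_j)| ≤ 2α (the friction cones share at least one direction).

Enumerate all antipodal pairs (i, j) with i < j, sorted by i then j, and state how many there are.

count = 11; pairs: (0,1), (0,2), (0,3), (1,4), (1,5), (1,6), (2,4), (2,5), (2,6), (3,5), (3,6)

α = atan 0.8 = 38.66°;  2α = 77.32°
n_0 = (-0.4993, -0.8664)
n_1 = (+0.9682, -0.2500)
n_2 = (+0.8621, +0.5068)
n_3 = (+0.1240, +0.9923)
n_4 = (-0.9143, +0.4049)
n_5 = (-0.9902, -0.1393)
n_6 = (-0.8880, -0.4599)
  (0,1): δ = 74.52°  ✓
  (0,2): δ = 29.59°  ✓
  (0,3): δ = 22.83°  ✓
  (0,4): δ = 96.07°  ·
  (0,5): δ = 127.96°  ·
  (0,6): δ = 147.33°  ·
  (1,2): δ = 135.07°  ·
  (1,3): δ = 82.65°  ·
  (1,4): δ = 9.41°  ✓
  (1,5): δ = 22.49°  ✓
  (1,6): δ = 41.86°  ✓
  (2,3): δ = 127.58°  ·
  (2,4): δ = 54.34°  ✓
  (2,5): δ = 22.44°  ✓
  (2,6): δ = 3.07°  ✓
  (3,4): δ = 106.76°  ·
  (3,5): δ = 74.87°  ✓
  (3,6): δ = 55.50°  ✓
  (4,5): δ = 148.11°  ·
  (4,6): δ = 128.74°  ·
  (5,6): δ = 160.63°  ·
antipodal pairs: 11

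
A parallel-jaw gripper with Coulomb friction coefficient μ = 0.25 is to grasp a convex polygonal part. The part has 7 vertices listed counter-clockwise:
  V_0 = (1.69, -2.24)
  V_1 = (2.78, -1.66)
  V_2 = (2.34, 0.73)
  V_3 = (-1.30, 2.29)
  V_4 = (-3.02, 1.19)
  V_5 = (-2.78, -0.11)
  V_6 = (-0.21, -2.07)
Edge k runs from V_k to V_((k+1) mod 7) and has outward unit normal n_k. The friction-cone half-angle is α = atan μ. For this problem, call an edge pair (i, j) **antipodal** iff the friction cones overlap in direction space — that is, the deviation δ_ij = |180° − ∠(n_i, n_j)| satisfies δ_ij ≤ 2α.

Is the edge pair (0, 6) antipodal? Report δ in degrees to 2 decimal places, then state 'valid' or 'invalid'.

α = atan 0.25 = 14.04°;  2α = 28.07°
edge 0: e_0 = (+1.09, +0.58);  n_0 = (+0.4697, -0.8828)
edge 6: e_6 = (+1.90, -0.17);  n_6 = (-0.0891, -0.9960)
∠(n_0, n_6) = 33.13°
δ = |180° − 33.13°| = 146.87°
146.87° > 2α = 28.07°  →  invalid

δ = 146.87°, invalid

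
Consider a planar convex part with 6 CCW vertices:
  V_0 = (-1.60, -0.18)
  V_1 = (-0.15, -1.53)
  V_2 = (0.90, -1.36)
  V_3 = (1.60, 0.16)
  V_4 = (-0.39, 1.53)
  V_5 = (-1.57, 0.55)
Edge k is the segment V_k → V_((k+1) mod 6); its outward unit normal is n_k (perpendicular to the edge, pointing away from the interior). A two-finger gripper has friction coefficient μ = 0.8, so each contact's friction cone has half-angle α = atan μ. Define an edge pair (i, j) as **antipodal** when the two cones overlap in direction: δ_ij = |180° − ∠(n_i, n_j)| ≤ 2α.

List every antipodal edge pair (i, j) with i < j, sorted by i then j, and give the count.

α = atan 0.8 = 38.66°;  2α = 77.32°
n_0 = (-0.6814, -0.7319)
n_1 = (+0.1598, -0.9871)
n_2 = (+0.9083, -0.4183)
n_3 = (+0.5671, +0.8237)
n_4 = (-0.6389, +0.7693)
n_5 = (-0.9992, +0.0411)
  (0,1): δ = 127.85°  ·
  (0,2): δ = 71.77°  ✓
  (0,3): δ = 8.41°  ✓
  (0,4): δ = 82.66°  ·
  (0,5): δ = 130.60°  ·
  (1,2): δ = 123.92°  ·
  (1,3): δ = 43.74°  ✓
  (1,4): δ = 30.51°  ✓
  (1,5): δ = 78.45°  ·
  (2,3): δ = 99.82°  ·
  (2,4): δ = 25.56°  ✓
  (2,5): δ = 22.37°  ✓
  (3,4): δ = 105.74°  ·
  (3,5): δ = 57.81°  ✓
  (4,5): δ = 132.06°  ·
antipodal pairs: 7

count = 7; pairs: (0,2), (0,3), (1,3), (1,4), (2,4), (2,5), (3,5)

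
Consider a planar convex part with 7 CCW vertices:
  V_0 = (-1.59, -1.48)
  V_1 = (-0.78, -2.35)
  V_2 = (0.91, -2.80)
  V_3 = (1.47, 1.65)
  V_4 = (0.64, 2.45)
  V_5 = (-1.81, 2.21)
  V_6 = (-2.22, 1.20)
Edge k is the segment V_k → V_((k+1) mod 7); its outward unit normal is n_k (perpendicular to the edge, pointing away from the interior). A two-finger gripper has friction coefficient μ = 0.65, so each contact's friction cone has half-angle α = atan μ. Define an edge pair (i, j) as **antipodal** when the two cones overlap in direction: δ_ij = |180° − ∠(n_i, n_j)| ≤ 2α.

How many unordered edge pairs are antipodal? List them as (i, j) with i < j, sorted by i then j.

α = atan 0.65 = 33.02°;  2α = 66.05°
n_0 = (-0.7319, -0.6814)
n_1 = (-0.2573, -0.9663)
n_2 = (+0.9922, -0.1249)
n_3 = (+0.6940, +0.7200)
n_4 = (-0.0975, +0.9952)
n_5 = (-0.9266, +0.3761)
n_6 = (-0.9735, -0.2288)
  (0,1): δ = 147.86°  ·
  (0,2): δ = 50.13°  ✓
  (0,3): δ = 3.10°  ✓
  (0,4): δ = 52.64°  ✓
  (0,5): δ = 114.95°  ·
  (0,6): δ = 150.27°  ·
  (1,2): δ = 82.26°  ·
  (1,3): δ = 29.04°  ✓
  (1,4): δ = 20.51°  ✓
  (1,5): δ = 82.82°  ·
  (1,6): δ = 118.14°  ·
  (2,3): δ = 126.77°  ·
  (2,4): δ = 77.23°  ·
  (2,5): δ = 14.92°  ✓
  (2,6): δ = 20.40°  ✓
  (3,4): δ = 130.46°  ·
  (3,5): δ = 68.15°  ·
  (3,6): δ = 32.83°  ✓
  (4,5): δ = 117.69°  ·
  (4,6): δ = 82.37°  ·
  (5,6): δ = 144.68°  ·
antipodal pairs: 8

count = 8; pairs: (0,2), (0,3), (0,4), (1,3), (1,4), (2,5), (2,6), (3,6)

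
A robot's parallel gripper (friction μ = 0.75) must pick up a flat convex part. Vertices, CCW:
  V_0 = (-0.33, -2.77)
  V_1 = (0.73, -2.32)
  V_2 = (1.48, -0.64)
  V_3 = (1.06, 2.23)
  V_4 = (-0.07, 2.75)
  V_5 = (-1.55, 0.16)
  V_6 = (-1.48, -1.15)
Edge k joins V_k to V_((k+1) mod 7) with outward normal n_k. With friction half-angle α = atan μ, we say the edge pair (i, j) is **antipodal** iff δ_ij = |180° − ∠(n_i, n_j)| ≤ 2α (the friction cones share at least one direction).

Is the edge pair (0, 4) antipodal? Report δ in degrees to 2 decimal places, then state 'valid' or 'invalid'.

α = atan 0.75 = 36.87°;  2α = 73.74°
edge 0: e_0 = (+1.06, +0.45);  n_0 = (+0.3908, -0.9205)
edge 4: e_4 = (-1.48, -2.59);  n_4 = (-0.8682, +0.4961)
∠(n_0, n_4) = 142.75°
δ = |180° − 142.75°| = 37.25°
37.25° ≤ 2α = 73.74°  →  valid

δ = 37.25°, valid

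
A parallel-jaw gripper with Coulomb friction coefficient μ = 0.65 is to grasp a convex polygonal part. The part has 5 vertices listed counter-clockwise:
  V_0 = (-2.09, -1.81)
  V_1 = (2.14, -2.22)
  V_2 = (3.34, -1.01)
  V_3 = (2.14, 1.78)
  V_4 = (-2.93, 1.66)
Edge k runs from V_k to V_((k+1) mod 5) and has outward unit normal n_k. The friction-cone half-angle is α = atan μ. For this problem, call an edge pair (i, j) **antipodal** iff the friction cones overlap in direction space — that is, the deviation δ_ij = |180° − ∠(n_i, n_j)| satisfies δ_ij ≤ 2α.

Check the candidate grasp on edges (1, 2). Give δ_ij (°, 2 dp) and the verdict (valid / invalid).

δ = 111.96°, invalid

α = atan 0.65 = 33.02°;  2α = 66.05°
edge 1: e_1 = (+1.20, +1.21);  n_1 = (+0.7100, -0.7042)
edge 2: e_2 = (-1.20, +2.79);  n_2 = (+0.9186, +0.3951)
∠(n_1, n_2) = 68.04°
δ = |180° − 68.04°| = 111.96°
111.96° > 2α = 66.05°  →  invalid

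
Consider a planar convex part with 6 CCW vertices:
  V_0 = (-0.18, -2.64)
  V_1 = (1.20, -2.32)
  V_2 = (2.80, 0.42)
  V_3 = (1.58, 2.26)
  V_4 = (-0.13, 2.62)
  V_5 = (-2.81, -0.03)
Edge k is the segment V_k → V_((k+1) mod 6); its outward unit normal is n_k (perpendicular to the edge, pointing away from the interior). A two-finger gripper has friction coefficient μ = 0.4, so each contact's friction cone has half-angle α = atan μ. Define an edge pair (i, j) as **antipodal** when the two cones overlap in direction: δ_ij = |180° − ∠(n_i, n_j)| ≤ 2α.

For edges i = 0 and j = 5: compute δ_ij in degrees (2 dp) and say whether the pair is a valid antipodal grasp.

α = atan 0.4 = 21.80°;  2α = 43.60°
edge 0: e_0 = (+1.38, +0.32);  n_0 = (+0.2259, -0.9742)
edge 5: e_5 = (+2.63, -2.61);  n_5 = (-0.7044, -0.7098)
∠(n_0, n_5) = 57.84°
δ = |180° − 57.84°| = 122.16°
122.16° > 2α = 43.60°  →  invalid

δ = 122.16°, invalid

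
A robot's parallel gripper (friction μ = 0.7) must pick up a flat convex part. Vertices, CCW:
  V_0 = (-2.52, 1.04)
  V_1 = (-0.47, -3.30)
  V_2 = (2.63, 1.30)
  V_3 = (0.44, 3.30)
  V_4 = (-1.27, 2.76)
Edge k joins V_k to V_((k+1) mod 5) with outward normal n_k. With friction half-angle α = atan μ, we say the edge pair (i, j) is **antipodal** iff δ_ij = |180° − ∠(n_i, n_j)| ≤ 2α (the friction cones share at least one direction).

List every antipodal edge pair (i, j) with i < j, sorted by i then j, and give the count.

α = atan 0.7 = 34.99°;  2α = 69.98°
n_0 = (-0.9042, -0.4271)
n_1 = (+0.8293, -0.5589)
n_2 = (+0.6743, +0.7384)
n_3 = (-0.3011, +0.9536)
n_4 = (-0.8089, +0.5879)
  (0,1): δ = 59.26°  ✓
  (0,2): δ = 22.31°  ✓
  (0,3): δ = 82.24°  ·
  (0,4): δ = 118.71°  ·
  (1,2): δ = 98.43°  ·
  (1,3): δ = 38.50°  ✓
  (1,4): δ = 2.03°  ✓
  (2,3): δ = 120.07°  ·
  (2,4): δ = 83.60°  ·
  (3,4): δ = 143.53°  ·
antipodal pairs: 4

count = 4; pairs: (0,1), (0,2), (1,3), (1,4)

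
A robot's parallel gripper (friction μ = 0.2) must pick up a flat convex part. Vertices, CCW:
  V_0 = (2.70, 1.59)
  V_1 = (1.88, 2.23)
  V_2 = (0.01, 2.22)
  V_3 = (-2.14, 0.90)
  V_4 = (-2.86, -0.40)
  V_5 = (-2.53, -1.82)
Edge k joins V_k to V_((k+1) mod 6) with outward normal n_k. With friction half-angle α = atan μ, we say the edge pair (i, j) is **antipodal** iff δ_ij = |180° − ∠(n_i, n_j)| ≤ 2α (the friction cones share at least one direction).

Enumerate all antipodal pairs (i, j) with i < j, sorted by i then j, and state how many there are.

count = 1; pairs: (2,5)

α = atan 0.2 = 11.31°;  2α = 22.62°
n_0 = (+0.6153, +0.7883)
n_1 = (-0.0053, +1.0000)
n_2 = (-0.5232, +0.8522)
n_3 = (-0.8748, +0.4845)
n_4 = (-0.9740, -0.2264)
n_5 = (+0.5462, -0.8377)
  (0,1): δ = 141.72°  ·
  (0,2): δ = 110.48°  ·
  (0,3): δ = 81.01°  ·
  (0,4): δ = 38.95°  ·
  (0,5): δ = 71.08°  ·
  (1,2): δ = 148.76°  ·
  (1,3): δ = 119.29°  ·
  (1,4): δ = 77.22°  ·
  (1,5): δ = 32.80°  ·
  (2,3): δ = 150.53°  ·
  (2,4): δ = 108.46°  ·
  (2,5): δ = 1.56°  ✓
  (3,4): δ = 137.94°  ·
  (3,5): δ = 27.92°  ·
  (4,5): δ = 69.98°  ·
antipodal pairs: 1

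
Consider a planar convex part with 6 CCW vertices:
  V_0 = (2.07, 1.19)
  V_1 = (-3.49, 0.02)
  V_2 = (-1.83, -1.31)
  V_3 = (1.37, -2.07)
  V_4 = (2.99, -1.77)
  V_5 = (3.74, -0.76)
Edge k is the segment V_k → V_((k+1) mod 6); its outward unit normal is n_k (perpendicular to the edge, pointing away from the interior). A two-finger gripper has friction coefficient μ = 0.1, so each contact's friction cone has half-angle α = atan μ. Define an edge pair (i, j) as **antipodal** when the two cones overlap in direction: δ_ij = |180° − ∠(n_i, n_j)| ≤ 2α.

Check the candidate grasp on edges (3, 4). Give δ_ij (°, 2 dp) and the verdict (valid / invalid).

α = atan 0.1 = 5.71°;  2α = 11.42°
edge 3: e_3 = (+1.62, +0.30);  n_3 = (+0.1821, -0.9833)
edge 4: e_4 = (+0.75, +1.01);  n_4 = (+0.8029, -0.5962)
∠(n_3, n_4) = 42.91°
δ = |180° − 42.91°| = 137.09°
137.09° > 2α = 11.42°  →  invalid

δ = 137.09°, invalid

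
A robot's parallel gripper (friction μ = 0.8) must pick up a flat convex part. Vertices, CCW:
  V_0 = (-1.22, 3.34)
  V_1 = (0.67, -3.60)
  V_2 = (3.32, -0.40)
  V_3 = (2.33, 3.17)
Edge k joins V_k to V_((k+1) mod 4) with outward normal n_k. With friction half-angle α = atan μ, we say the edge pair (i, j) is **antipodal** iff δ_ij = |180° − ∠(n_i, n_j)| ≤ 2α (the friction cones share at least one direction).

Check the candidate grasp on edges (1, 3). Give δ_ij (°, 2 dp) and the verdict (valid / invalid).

δ = 53.11°, valid

α = atan 0.8 = 38.66°;  2α = 77.32°
edge 1: e_1 = (+2.65, +3.20);  n_1 = (+0.7702, -0.6378)
edge 3: e_3 = (-3.55, +0.17);  n_3 = (+0.0478, +0.9989)
∠(n_1, n_3) = 126.89°
δ = |180° − 126.89°| = 53.11°
53.11° ≤ 2α = 77.32°  →  valid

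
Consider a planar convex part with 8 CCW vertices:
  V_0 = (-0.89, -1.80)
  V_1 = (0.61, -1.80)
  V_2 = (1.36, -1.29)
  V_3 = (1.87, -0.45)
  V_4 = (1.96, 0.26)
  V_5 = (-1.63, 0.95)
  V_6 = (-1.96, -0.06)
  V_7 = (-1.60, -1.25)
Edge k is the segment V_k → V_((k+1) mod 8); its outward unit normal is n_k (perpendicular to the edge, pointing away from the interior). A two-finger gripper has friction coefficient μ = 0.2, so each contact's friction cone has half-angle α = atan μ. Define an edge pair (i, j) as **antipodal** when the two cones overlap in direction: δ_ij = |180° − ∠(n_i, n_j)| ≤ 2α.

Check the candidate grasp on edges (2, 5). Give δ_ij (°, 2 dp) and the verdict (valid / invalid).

δ = 13.17°, valid

α = atan 0.2 = 11.31°;  2α = 22.62°
edge 2: e_2 = (+0.51, +0.84);  n_2 = (+0.8548, -0.5190)
edge 5: e_5 = (-0.33, -1.01);  n_5 = (-0.9505, +0.3106)
∠(n_2, n_5) = 166.83°
δ = |180° − 166.83°| = 13.17°
13.17° ≤ 2α = 22.62°  →  valid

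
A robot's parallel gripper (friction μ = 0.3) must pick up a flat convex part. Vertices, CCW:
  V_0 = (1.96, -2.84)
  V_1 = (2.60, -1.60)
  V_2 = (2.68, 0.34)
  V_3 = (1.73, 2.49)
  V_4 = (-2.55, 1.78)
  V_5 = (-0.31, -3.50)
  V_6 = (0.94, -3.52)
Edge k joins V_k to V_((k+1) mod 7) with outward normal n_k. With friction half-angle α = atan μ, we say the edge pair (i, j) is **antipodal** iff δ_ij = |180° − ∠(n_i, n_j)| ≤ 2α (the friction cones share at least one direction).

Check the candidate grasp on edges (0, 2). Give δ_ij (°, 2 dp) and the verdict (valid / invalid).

α = atan 0.3 = 16.70°;  2α = 33.40°
edge 0: e_0 = (+0.64, +1.24);  n_0 = (+0.8886, -0.4586)
edge 2: e_2 = (-0.95, +2.15);  n_2 = (+0.9147, +0.4042)
∠(n_0, n_2) = 51.14°
δ = |180° − 51.14°| = 128.86°
128.86° > 2α = 33.40°  →  invalid

δ = 128.86°, invalid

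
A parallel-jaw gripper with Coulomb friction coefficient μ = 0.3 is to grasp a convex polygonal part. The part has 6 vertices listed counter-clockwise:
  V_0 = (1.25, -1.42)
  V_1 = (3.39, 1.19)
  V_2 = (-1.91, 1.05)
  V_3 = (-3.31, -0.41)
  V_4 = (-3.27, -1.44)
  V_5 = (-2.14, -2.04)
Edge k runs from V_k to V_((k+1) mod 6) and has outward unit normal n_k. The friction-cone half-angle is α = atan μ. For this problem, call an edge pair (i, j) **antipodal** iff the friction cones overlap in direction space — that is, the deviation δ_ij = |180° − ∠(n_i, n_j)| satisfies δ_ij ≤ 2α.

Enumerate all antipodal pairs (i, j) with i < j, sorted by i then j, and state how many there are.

count = 3; pairs: (0,2), (1,4), (1,5)

α = atan 0.3 = 16.70°;  2α = 33.40°
n_0 = (+0.7733, -0.6340)
n_1 = (-0.0264, +0.9997)
n_2 = (-0.7218, +0.6921)
n_3 = (-0.9992, -0.0388)
n_4 = (-0.4690, -0.8832)
n_5 = (+0.1799, -0.9837)
  (0,1): δ = 49.14°  ·
  (0,2): δ = 4.45°  ✓
  (0,3): δ = 41.57°  ·
  (0,4): δ = 101.38°  ·
  (0,5): δ = 139.71°  ·
  (1,2): δ = 135.31°  ·
  (1,3): δ = 89.29°  ·
  (1,4): δ = 29.48°  ✓
  (1,5): δ = 8.85°  ✓
  (2,3): δ = 133.98°  ·
  (2,4): δ = 74.17°  ·
  (2,5): δ = 35.84°  ·
  (3,4): δ = 120.19°  ·
  (3,5): δ = 81.86°  ·
  (4,5): δ = 141.67°  ·
antipodal pairs: 3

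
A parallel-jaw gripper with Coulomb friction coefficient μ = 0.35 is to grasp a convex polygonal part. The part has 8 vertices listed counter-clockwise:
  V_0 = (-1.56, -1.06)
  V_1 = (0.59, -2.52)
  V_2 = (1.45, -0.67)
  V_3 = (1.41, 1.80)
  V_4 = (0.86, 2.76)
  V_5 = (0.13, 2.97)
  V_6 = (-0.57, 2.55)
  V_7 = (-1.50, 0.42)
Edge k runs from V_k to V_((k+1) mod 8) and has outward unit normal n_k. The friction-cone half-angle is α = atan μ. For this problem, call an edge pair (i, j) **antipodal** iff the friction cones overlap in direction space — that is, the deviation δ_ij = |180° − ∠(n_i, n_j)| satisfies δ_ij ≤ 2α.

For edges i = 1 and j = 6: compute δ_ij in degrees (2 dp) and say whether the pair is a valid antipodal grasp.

α = atan 0.35 = 19.29°;  2α = 38.58°
edge 1: e_1 = (+0.86, +1.85);  n_1 = (+0.9068, -0.4215)
edge 6: e_6 = (-0.93, -2.13);  n_6 = (-0.9165, +0.4001)
∠(n_1, n_6) = 178.65°
δ = |180° − 178.65°| = 1.35°
1.35° ≤ 2α = 38.58°  →  valid

δ = 1.35°, valid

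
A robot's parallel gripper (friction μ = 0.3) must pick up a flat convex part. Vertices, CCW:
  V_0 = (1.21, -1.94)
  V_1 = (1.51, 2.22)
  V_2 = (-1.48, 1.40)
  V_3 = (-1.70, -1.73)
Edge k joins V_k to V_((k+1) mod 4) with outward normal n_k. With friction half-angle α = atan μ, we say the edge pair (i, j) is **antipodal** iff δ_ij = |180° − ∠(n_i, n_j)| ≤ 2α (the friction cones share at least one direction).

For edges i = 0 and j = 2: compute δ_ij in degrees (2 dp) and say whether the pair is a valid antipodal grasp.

α = atan 0.3 = 16.70°;  2α = 33.40°
edge 0: e_0 = (+0.30, +4.16);  n_0 = (+0.9974, -0.0719)
edge 2: e_2 = (-0.22, -3.13);  n_2 = (-0.9975, +0.0701)
∠(n_0, n_2) = 179.90°
δ = |180° − 179.90°| = 0.10°
0.10° ≤ 2α = 33.40°  →  valid

δ = 0.10°, valid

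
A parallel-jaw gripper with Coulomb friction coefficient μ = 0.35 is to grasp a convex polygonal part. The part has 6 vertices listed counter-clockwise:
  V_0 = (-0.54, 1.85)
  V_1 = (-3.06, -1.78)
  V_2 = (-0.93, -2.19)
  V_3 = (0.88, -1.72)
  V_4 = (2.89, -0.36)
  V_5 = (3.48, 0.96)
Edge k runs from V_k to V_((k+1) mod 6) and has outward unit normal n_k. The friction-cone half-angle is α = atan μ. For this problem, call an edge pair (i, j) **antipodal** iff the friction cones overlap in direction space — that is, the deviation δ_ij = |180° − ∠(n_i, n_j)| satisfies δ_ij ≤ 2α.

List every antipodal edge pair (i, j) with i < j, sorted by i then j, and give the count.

count = 4; pairs: (0,3), (0,4), (1,5), (2,5)

α = atan 0.35 = 19.29°;  2α = 38.58°
n_0 = (-0.8215, +0.5703)
n_1 = (-0.1890, -0.9820)
n_2 = (+0.2513, -0.9679)
n_3 = (+0.5604, -0.8282)
n_4 = (+0.9130, -0.4081)
n_5 = (+0.2162, +0.9764)
  (0,1): δ = 66.13°  ·
  (0,2): δ = 40.67°  ·
  (0,3): δ = 21.15°  ✓
  (0,4): δ = 10.69°  ✓
  (0,5): δ = 112.29°  ·
  (1,2): δ = 154.55°  ·
  (1,3): δ = 135.02°  ·
  (1,4): δ = 103.19°  ·
  (1,5): δ = 1.59°  ✓
  (2,3): δ = 160.47°  ·
  (2,4): δ = 128.64°  ·
  (2,5): δ = 27.04°  ✓
  (3,4): δ = 148.17°  ·
  (3,5): δ = 46.57°  ·
  (4,5): δ = 78.40°  ·
antipodal pairs: 4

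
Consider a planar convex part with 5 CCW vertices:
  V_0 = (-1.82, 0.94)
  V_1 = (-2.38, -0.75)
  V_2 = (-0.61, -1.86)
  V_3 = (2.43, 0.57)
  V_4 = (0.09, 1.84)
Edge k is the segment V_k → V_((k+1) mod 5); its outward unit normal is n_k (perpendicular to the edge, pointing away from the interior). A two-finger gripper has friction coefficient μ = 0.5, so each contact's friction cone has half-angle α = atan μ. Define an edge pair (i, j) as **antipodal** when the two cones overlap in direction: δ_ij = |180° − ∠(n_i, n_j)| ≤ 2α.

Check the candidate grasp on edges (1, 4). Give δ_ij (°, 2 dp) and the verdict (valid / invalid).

α = atan 0.5 = 26.57°;  2α = 53.13°
edge 1: e_1 = (+1.77, -1.11);  n_1 = (-0.5313, -0.8472)
edge 4: e_4 = (-1.91, -0.90);  n_4 = (-0.4263, +0.9046)
∠(n_1, n_4) = 122.68°
δ = |180° − 122.68°| = 57.32°
57.32° > 2α = 53.13°  →  invalid

δ = 57.32°, invalid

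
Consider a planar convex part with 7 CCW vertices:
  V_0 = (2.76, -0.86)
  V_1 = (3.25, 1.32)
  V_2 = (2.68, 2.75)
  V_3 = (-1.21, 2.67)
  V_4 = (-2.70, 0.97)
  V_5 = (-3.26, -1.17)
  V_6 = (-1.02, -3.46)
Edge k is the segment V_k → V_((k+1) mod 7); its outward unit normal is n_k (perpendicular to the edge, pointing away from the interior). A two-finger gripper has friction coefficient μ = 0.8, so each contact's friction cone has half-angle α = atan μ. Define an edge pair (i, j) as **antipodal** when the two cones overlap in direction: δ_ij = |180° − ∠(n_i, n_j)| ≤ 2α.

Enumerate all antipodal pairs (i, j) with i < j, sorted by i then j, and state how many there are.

α = atan 0.8 = 38.66°;  2α = 77.32°
n_0 = (+0.9757, -0.2193)
n_1 = (+0.9289, +0.3703)
n_2 = (-0.0206, +0.9998)
n_3 = (-0.7520, +0.6591)
n_4 = (-0.9674, +0.2532)
n_5 = (-0.7149, -0.6993)
n_6 = (+0.5667, -0.8239)
  (0,1): δ = 145.60°  ·
  (0,2): δ = 76.15°  ✓
  (0,3): δ = 28.57°  ✓
  (0,4): δ = 2.00°  ✓
  (0,5): δ = 57.04°  ✓
  (0,6): δ = 137.19°  ·
  (1,2): δ = 110.55°  ·
  (1,3): δ = 62.97°  ✓
  (1,4): δ = 36.40°  ✓
  (1,5): δ = 22.64°  ✓
  (1,6): δ = 102.79°  ·
  (2,3): δ = 132.41°  ·
  (2,4): δ = 105.84°  ·
  (2,5): δ = 46.81°  ✓
  (2,6): δ = 33.34°  ✓
  (3,4): δ = 153.43°  ·
  (3,5): δ = 94.40°  ·
  (3,6): δ = 14.25°  ✓
  (4,5): δ = 120.97°  ·
  (4,6): δ = 40.81°  ✓
  (5,6): δ = 99.85°  ·
antipodal pairs: 11

count = 11; pairs: (0,2), (0,3), (0,4), (0,5), (1,3), (1,4), (1,5), (2,5), (2,6), (3,6), (4,6)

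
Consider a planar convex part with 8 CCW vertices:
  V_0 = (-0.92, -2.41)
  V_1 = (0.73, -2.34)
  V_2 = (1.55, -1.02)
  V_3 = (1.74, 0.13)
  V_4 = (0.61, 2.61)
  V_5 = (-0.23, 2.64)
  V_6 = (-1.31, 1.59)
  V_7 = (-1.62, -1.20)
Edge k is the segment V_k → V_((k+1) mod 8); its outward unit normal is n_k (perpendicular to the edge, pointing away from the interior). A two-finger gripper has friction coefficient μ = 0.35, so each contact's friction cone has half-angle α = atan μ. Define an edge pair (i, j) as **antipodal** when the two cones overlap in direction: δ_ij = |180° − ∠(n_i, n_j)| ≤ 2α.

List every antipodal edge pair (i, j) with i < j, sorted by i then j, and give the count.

α = atan 0.35 = 19.29°;  2α = 38.58°
n_0 = (+0.0424, -0.9991)
n_1 = (+0.8494, -0.5277)
n_2 = (+0.9866, -0.1630)
n_3 = (+0.9100, +0.4146)
n_4 = (+0.0357, +0.9994)
n_5 = (-0.6971, +0.7170)
n_6 = (-0.9939, +0.1104)
n_7 = (-0.8656, -0.5008)
  (0,1): δ = 124.28°  ·
  (0,2): δ = 101.81°  ·
  (0,3): δ = 67.93°  ·
  (0,4): δ = 4.47°  ✓
  (0,5): δ = 41.76°  ·
  (0,6): δ = 81.23°  ·
  (0,7): δ = 117.62°  ·
  (1,2): δ = 157.53°  ·
  (1,3): δ = 123.65°  ·
  (1,4): δ = 60.20°  ·
  (1,5): δ = 13.96°  ✓
  (1,6): δ = 25.51°  ✓
  (1,7): δ = 61.90°  ·
  (2,3): δ = 146.12°  ·
  (2,4): δ = 82.66°  ·
  (2,5): δ = 36.43°  ✓
  (2,6): δ = 3.04°  ✓
  (2,7): δ = 39.43°  ·
  (3,4): δ = 116.54°  ·
  (3,5): δ = 70.30°  ·
  (3,6): δ = 30.84°  ✓
  (3,7): δ = 5.55°  ✓
  (4,5): δ = 133.76°  ·
  (4,6): δ = 94.29°  ·
  (4,7): δ = 57.90°  ·
  (5,6): δ = 140.53°  ·
  (5,7): δ = 104.14°  ·
  (6,7): δ = 143.61°  ·
antipodal pairs: 7

count = 7; pairs: (0,4), (1,5), (1,6), (2,5), (2,6), (3,6), (3,7)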